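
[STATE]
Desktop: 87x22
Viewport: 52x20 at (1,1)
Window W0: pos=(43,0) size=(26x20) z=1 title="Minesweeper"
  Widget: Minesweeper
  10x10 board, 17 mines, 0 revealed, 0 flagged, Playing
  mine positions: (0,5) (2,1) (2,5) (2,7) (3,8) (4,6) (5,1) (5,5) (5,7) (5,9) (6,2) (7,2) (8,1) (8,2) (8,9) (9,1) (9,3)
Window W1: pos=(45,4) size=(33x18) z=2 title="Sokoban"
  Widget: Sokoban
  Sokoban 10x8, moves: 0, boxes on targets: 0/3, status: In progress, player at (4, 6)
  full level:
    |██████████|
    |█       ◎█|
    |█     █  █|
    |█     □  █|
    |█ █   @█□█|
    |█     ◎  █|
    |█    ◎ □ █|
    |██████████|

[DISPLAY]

                                          ┃ Mineswee
                                          ┠─────────
                                          ┃■■■■■■■■■
                                          ┃■┏━━━━━━━
                                          ┃■┃ Sokoba
                                          ┃■┠───────
                                          ┃■┃███████
                                          ┃■┃█      
                                          ┃■┃█     █
                                          ┃■┃█     □
                                          ┃■┃█ █   @
                                          ┃■┃█     ◎
                                          ┃ ┃█    ◎ 
                                          ┃ ┃███████
                                          ┃ ┃Moves: 
                                          ┃ ┃       
                                          ┃ ┃       
                                          ┃ ┃       
                                          ┗━┃       
                                            ┃       


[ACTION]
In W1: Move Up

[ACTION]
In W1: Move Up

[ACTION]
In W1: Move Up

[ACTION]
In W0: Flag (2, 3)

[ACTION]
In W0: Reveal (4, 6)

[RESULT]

                                          ┃ Mineswee
                                          ┠─────────
                                          ┃■■■■■✹■■■
                                          ┃■┏━━━━━━━
                                          ┃■┃ Sokoba
                                          ┃■┠───────
                                          ┃■┃███████
                                          ┃■┃█      
                                          ┃■┃█     █
                                          ┃■┃█     □
                                          ┃■┃█ █   @
                                          ┃■┃█     ◎
                                          ┃ ┃█    ◎ 
                                          ┃ ┃███████
                                          ┃ ┃Moves: 
                                          ┃ ┃       
                                          ┃ ┃       
                                          ┃ ┃       
                                          ┗━┃       
                                            ┃       


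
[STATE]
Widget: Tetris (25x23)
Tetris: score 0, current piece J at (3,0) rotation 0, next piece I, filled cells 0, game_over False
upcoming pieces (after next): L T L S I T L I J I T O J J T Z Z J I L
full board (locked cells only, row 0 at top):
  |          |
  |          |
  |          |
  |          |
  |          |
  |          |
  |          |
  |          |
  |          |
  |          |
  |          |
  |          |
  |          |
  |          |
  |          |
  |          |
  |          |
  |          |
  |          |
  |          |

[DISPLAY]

   █      │Next:         
   ███    │████          
          │              
          │              
          │              
          │              
          │Score:        
          │0             
          │              
          │              
          │              
          │              
          │              
          │              
          │              
          │              
          │              
          │              
          │              
          │              
          │              
          │              
          │              


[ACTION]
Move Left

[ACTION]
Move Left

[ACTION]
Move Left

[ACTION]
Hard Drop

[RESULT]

   ████   │Next:         
          │  ▒           
          │▒▒▒           
          │              
          │              
          │              
          │Score:        
          │0             
          │              
          │              
          │              
          │              
          │              
          │              
          │              
          │              
          │              
          │              
█         │              
███       │              
          │              
          │              
          │              


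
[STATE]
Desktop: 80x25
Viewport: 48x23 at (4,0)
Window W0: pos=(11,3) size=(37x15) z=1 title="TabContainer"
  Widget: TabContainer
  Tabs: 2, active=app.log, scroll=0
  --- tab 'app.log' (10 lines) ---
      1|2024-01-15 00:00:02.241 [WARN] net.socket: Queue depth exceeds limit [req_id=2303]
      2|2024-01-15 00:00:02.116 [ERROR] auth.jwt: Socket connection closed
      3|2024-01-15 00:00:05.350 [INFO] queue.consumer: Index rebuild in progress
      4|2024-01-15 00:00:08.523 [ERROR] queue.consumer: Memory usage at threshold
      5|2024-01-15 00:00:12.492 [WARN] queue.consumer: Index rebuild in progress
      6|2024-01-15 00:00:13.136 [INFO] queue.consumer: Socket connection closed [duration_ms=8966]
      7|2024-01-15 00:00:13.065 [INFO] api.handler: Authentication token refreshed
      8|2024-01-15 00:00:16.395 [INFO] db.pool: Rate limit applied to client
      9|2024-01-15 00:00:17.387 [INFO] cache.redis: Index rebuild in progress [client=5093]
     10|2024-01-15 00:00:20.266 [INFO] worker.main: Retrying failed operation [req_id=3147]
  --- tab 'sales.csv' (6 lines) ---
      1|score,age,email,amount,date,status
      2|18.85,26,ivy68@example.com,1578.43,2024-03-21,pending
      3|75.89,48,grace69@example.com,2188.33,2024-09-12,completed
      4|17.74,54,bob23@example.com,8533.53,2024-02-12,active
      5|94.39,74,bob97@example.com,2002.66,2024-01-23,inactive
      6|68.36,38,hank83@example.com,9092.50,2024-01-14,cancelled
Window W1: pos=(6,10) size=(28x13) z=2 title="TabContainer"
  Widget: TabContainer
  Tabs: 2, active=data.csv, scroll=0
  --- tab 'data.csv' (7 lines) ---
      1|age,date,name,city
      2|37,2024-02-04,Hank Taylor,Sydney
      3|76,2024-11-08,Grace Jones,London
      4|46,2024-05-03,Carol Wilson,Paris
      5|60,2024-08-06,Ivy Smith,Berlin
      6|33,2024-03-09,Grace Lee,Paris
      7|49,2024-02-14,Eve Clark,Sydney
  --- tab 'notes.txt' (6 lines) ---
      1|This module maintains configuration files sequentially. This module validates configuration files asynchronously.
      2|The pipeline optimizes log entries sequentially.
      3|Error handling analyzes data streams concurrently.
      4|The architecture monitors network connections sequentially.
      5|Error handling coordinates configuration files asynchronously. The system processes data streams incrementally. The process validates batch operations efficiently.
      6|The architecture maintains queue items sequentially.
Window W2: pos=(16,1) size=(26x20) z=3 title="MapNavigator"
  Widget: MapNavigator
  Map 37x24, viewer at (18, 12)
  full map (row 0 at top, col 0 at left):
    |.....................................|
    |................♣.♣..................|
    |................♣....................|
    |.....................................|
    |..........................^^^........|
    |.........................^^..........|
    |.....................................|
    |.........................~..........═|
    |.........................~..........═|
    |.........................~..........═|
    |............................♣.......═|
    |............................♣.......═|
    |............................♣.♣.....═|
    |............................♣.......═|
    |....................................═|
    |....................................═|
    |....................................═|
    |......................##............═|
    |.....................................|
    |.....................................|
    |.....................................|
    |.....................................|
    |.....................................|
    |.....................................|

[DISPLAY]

                                                
            ┏━━━━━━━━━━━━━━━━━━━━━━━━┓          
            ┃ MapNavigator           ┃          
       ┏━━━━┠────────────────────────┨━━━━━┓    
       ┃ Tab┃....................^^^.┃     ┃    
       ┠────┃...................^^...┃─────┨    
       ┃[app┃........................┃     ┃    
       ┃────┃...................~....┃─────┃    
       ┃2024┃...................~....┃ net.┃    
       ┃2024┃...................~....┃] aut┃    
  ┏━━━━━━━━━┃......................♣.┃ queu┃    
  ┃ TabConta┃......................♣.┃] que┃    
  ┠─────────┃............@.........♣.┃ queu┃    
  ┃[data.csv┃......................♣.┃ queu┃    
  ┃─────────┃........................┃ api.┃    
  ┃age,date,┃........................┃ db.p┃    
  ┃37,2024-0┃........................┃ cach┃    
  ┃76,2024-1┃................##......┃━━━━━┛    
  ┃46,2024-0┃........................┃          
  ┃60,2024-0┃........................┃          
  ┃33,2024-0┗━━━━━━━━━━━━━━━━━━━━━━━━┛          
  ┃49,2024-02-14,Eve Clark,Sy┃                  
  ┗━━━━━━━━━━━━━━━━━━━━━━━━━━┛                  


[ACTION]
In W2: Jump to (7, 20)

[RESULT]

                                                
            ┏━━━━━━━━━━━━━━━━━━━━━━━━┓          
            ┃ MapNavigator           ┃          
       ┏━━━━┠────────────────────────┨━━━━━┓    
       ┃ Tab┃     ...................┃     ┃    
       ┠────┃     ...................┃─────┨    
       ┃[app┃     ...................┃     ┃    
       ┃────┃     ...................┃─────┃    
       ┃2024┃     ...................┃ net.┃    
       ┃2024┃     ...................┃] aut┃    
  ┏━━━━━━━━━┃     ...................┃ queu┃    
  ┃ TabConta┃     ...................┃] que┃    
  ┠─────────┃     .......@...........┃ queu┃    
  ┃[data.csv┃     ...................┃ queu┃    
  ┃─────────┃     ...................┃ api.┃    
  ┃age,date,┃     ...................┃ db.p┃    
  ┃37,2024-0┃                        ┃ cach┃    
  ┃76,2024-1┃                        ┃━━━━━┛    
  ┃46,2024-0┃                        ┃          
  ┃60,2024-0┃                        ┃          
  ┃33,2024-0┗━━━━━━━━━━━━━━━━━━━━━━━━┛          
  ┃49,2024-02-14,Eve Clark,Sy┃                  
  ┗━━━━━━━━━━━━━━━━━━━━━━━━━━┛                  


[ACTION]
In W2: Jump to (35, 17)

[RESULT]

                                                
            ┏━━━━━━━━━━━━━━━━━━━━━━━━┓          
            ┃ MapNavigator           ┃          
       ┏━━━━┠────────────────────────┨━━━━━┓    
       ┃ Tab┃..~..........═          ┃     ┃    
       ┠────┃.....♣.......═          ┃─────┨    
       ┃[app┃.....♣.......═          ┃     ┃    
       ┃────┃.....♣.♣.....═          ┃─────┃    
       ┃2024┃.....♣.......═          ┃ net.┃    
       ┃2024┃.............═          ┃] aut┃    
  ┏━━━━━━━━━┃.............═          ┃ queu┃    
  ┃ TabConta┃.............═          ┃] que┃    
  ┠─────────┃#...........@═          ┃ queu┃    
  ┃[data.csv┃..............          ┃ queu┃    
  ┃─────────┃..............          ┃ api.┃    
  ┃age,date,┃..............          ┃ db.p┃    
  ┃37,2024-0┃..............          ┃ cach┃    
  ┃76,2024-1┃..............          ┃━━━━━┛    
  ┃46,2024-0┃..............          ┃          
  ┃60,2024-0┃                        ┃          
  ┃33,2024-0┗━━━━━━━━━━━━━━━━━━━━━━━━┛          
  ┃49,2024-02-14,Eve Clark,Sy┃                  
  ┗━━━━━━━━━━━━━━━━━━━━━━━━━━┛                  


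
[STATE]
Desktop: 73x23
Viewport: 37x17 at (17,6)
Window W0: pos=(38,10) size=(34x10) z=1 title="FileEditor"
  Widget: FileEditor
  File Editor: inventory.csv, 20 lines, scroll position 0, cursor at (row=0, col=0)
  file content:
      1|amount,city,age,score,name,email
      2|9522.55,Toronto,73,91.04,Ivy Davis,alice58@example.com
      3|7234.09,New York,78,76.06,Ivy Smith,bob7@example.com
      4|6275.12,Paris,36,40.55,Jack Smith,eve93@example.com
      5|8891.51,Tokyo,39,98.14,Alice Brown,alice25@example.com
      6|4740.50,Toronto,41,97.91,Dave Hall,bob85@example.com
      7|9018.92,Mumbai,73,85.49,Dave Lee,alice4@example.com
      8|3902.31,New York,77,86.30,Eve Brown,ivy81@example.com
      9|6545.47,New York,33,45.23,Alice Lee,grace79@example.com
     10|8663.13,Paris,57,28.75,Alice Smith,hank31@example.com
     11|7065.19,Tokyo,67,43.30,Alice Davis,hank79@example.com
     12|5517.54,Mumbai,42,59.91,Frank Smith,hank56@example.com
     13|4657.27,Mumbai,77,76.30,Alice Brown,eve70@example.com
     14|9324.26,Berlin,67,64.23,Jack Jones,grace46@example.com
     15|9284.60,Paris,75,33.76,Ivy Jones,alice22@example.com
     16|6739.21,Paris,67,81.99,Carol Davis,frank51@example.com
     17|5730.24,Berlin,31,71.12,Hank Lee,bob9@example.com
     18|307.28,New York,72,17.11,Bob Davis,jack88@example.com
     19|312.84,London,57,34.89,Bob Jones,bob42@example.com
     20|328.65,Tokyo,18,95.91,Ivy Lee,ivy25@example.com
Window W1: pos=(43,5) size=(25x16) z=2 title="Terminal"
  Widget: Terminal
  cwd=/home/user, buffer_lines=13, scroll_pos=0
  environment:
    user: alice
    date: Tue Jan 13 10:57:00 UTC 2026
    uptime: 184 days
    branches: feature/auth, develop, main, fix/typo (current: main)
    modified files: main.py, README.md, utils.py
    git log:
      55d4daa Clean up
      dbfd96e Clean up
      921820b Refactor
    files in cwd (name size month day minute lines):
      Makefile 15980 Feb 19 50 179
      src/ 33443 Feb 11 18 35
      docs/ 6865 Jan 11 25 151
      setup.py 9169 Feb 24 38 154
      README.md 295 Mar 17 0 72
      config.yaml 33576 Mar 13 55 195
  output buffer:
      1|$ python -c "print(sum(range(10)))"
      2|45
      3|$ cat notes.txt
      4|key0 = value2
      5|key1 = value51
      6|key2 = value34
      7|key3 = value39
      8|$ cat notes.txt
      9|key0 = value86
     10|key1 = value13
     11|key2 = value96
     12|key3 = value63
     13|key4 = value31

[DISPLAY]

                          ┃ Terminal 
                          ┠──────────
                          ┃$ python -
                          ┃45        
                     ┏━━━━┃$ cat note
                     ┃ Fil┃key0 = val
                     ┠────┃key1 = val
                     ┃█mou┃key2 = val
                     ┃9522┃key3 = val
                     ┃7234┃$ cat note
                     ┃6275┃key0 = val
                     ┃8891┃key1 = val
                     ┃4740┃key2 = val
                     ┗━━━━┃key3 = val
                          ┗━━━━━━━━━━
                                     
                                     


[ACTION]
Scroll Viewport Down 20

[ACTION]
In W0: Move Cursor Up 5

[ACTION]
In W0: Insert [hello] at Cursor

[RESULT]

                          ┃ Terminal 
                          ┠──────────
                          ┃$ python -
                          ┃45        
                     ┏━━━━┃$ cat note
                     ┃ Fil┃key0 = val
                     ┠────┃key1 = val
                     ┃hell┃key2 = val
                     ┃9522┃key3 = val
                     ┃7234┃$ cat note
                     ┃6275┃key0 = val
                     ┃8891┃key1 = val
                     ┃4740┃key2 = val
                     ┗━━━━┃key3 = val
                          ┗━━━━━━━━━━
                                     
                                     


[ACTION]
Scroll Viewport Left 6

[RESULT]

                                ┃ Ter
                                ┠────
                                ┃$ py
                                ┃45  
                           ┏━━━━┃$ ca
                           ┃ Fil┃key0
                           ┠────┃key1
                           ┃hell┃key2
                           ┃9522┃key3
                           ┃7234┃$ ca
                           ┃6275┃key0
                           ┃8891┃key1
                           ┃4740┃key2
                           ┗━━━━┃key3
                                ┗━━━━
                                     
                                     


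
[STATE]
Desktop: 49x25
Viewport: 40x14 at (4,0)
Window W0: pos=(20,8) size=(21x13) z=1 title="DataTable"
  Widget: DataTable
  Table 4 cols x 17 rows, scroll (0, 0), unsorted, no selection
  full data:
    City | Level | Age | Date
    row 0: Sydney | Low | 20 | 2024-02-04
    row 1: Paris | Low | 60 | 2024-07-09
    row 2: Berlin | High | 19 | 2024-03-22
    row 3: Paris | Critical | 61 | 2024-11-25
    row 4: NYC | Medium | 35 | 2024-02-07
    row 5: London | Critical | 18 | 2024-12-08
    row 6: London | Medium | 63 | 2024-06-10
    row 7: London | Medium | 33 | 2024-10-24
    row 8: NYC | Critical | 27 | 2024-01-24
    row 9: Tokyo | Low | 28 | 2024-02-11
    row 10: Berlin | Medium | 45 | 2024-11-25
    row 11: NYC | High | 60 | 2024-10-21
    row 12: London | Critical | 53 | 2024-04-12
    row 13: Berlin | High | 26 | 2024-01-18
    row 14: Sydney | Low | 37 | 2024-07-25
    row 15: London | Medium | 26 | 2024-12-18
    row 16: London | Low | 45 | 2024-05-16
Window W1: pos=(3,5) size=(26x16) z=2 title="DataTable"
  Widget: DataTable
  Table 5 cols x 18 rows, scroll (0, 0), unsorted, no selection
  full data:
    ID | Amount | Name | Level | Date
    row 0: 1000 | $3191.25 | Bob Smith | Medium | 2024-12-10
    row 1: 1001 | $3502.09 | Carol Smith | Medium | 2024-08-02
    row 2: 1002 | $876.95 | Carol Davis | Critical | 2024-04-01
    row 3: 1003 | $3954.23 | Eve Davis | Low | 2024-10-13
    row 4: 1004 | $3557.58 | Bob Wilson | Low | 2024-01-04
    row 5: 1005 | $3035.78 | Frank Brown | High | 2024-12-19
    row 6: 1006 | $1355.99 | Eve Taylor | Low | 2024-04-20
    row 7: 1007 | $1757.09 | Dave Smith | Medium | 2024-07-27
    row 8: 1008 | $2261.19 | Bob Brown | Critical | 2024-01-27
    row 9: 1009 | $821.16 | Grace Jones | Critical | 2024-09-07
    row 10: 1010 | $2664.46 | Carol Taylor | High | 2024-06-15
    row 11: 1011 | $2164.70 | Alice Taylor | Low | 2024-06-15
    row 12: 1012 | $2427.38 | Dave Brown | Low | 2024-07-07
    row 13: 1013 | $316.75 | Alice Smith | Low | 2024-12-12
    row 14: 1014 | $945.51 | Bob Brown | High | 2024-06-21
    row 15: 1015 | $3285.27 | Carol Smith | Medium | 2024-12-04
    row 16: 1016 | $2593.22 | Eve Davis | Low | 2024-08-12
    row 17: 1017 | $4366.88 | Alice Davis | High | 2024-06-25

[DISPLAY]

                                        
                                        
                                        
                                        
                                        
━━━━━━━━━━━━━━━━━━━━━━━━┓               
 DataTable              ┃               
────────────────────────┨               
ID  │Amount  │Name      ┃━━━━━━━━━━━┓   
────┼────────┼──────────┃le         ┃   
1000│$3191.25│Bob Smith ┃───────────┨   
1001│$3502.09│Carol Smit┃evel   │Age┃   
1002│$876.95 │Carol Davi┃───────┼───┃   
1003│$3954.23│Eve Davis ┃ow     │20 ┃   


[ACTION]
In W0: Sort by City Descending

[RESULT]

                                        
                                        
                                        
                                        
                                        
━━━━━━━━━━━━━━━━━━━━━━━━┓               
 DataTable              ┃               
────────────────────────┨               
ID  │Amount  │Name      ┃━━━━━━━━━━━┓   
────┼────────┼──────────┃le         ┃   
1000│$3191.25│Bob Smith ┃───────────┨   
1001│$3502.09│Carol Smit┃evel   │Age┃   
1002│$876.95 │Carol Davi┃───────┼───┃   
1003│$3954.23│Eve Davis ┃ow     │28 ┃   


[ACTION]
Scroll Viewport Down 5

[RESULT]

━━━━━━━━━━━━━━━━━━━━━━━━┓               
 DataTable              ┃               
────────────────────────┨               
ID  │Amount  │Name      ┃━━━━━━━━━━━┓   
────┼────────┼──────────┃le         ┃   
1000│$3191.25│Bob Smith ┃───────────┨   
1001│$3502.09│Carol Smit┃evel   │Age┃   
1002│$876.95 │Carol Davi┃───────┼───┃   
1003│$3954.23│Eve Davis ┃ow     │28 ┃   
1004│$3557.58│Bob Wilson┃ow     │20 ┃   
1005│$3035.78│Frank Brow┃ow     │37 ┃   
1006│$1355.99│Eve Taylor┃ow     │60 ┃   
1007│$1757.09│Dave Smith┃ritical│61 ┃   
1008│$2261.19│Bob Brown ┃edium  │35 ┃   


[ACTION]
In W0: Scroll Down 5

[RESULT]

━━━━━━━━━━━━━━━━━━━━━━━━┓               
 DataTable              ┃               
────────────────────────┨               
ID  │Amount  │Name      ┃━━━━━━━━━━━┓   
────┼────────┼──────────┃le         ┃   
1000│$3191.25│Bob Smith ┃───────────┨   
1001│$3502.09│Carol Smit┃evel   │Age┃   
1002│$876.95 │Carol Davi┃───────┼───┃   
1003│$3954.23│Eve Davis ┃edium  │35 ┃   
1004│$3557.58│Bob Wilson┃ritical│27 ┃   
1005│$3035.78│Frank Brow┃igh    │60 ┃   
1006│$1355.99│Eve Taylor┃ritical│18 ┃   
1007│$1757.09│Dave Smith┃edium  │63 ┃   
1008│$2261.19│Bob Brown ┃edium  │33 ┃   


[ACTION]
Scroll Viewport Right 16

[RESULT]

━━━━━━━━━━━━━━━━━━━┓                    
Table              ┃                    
───────────────────┨                    
Amount  │Name      ┃━━━━━━━━━━━┓        
────────┼──────────┃le         ┃        
$3191.25│Bob Smith ┃───────────┨        
$3502.09│Carol Smit┃evel   │Age┃        
$876.95 │Carol Davi┃───────┼───┃        
$3954.23│Eve Davis ┃edium  │35 ┃        
$3557.58│Bob Wilson┃ritical│27 ┃        
$3035.78│Frank Brow┃igh    │60 ┃        
$1355.99│Eve Taylor┃ritical│18 ┃        
$1757.09│Dave Smith┃edium  │63 ┃        
$2261.19│Bob Brown ┃edium  │33 ┃        


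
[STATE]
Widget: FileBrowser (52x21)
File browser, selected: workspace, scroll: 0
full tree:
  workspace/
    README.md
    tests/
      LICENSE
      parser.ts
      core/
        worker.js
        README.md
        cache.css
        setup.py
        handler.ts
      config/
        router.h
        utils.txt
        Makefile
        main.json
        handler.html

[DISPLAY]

> [-] workspace/                                    
    README.md                                       
    [+] tests/                                      
                                                    
                                                    
                                                    
                                                    
                                                    
                                                    
                                                    
                                                    
                                                    
                                                    
                                                    
                                                    
                                                    
                                                    
                                                    
                                                    
                                                    
                                                    


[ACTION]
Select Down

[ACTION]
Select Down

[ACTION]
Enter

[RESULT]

  [-] workspace/                                    
    README.md                                       
  > [-] tests/                                      
      LICENSE                                       
      parser.ts                                     
      [+] core/                                     
      [+] config/                                   
                                                    
                                                    
                                                    
                                                    
                                                    
                                                    
                                                    
                                                    
                                                    
                                                    
                                                    
                                                    
                                                    
                                                    


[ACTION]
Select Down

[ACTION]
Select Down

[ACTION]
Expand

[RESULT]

  [-] workspace/                                    
    README.md                                       
    [-] tests/                                      
      LICENSE                                       
    > parser.ts                                     
      [+] core/                                     
      [+] config/                                   
                                                    
                                                    
                                                    
                                                    
                                                    
                                                    
                                                    
                                                    
                                                    
                                                    
                                                    
                                                    
                                                    
                                                    


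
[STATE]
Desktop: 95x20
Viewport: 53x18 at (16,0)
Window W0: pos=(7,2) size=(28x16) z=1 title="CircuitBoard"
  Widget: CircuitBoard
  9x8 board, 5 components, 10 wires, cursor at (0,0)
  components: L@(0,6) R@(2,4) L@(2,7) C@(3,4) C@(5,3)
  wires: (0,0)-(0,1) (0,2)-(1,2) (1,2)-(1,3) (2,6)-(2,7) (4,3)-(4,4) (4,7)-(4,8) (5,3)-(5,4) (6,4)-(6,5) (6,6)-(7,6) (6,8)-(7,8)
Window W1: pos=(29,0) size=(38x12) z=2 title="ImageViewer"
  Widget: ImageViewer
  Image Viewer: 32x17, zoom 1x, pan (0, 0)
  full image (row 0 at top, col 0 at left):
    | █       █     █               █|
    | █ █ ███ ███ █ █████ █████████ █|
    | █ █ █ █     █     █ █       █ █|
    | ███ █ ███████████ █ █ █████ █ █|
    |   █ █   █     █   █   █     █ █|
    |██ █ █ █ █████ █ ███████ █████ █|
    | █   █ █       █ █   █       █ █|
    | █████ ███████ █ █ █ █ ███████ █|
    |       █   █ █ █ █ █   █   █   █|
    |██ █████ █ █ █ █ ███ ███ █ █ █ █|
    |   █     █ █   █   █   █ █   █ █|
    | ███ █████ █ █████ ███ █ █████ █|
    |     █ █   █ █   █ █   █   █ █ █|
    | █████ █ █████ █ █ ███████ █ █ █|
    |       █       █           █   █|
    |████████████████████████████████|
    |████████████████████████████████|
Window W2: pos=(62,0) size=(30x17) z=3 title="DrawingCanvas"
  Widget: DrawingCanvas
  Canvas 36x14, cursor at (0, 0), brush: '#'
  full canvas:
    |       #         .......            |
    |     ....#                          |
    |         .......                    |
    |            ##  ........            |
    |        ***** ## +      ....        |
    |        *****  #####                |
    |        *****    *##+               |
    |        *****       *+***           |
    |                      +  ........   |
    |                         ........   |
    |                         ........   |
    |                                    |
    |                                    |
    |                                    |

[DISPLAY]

             ┏━━━━━━━━━━━━━━━━━━━━━━━━━━━━━━━━┏━━━━━━
             ┃ ImageViewer                    ┃ Drawi
━━━━━━━━━━━━━┠────────────────────────────────┠──────
Board        ┃ █       █     █               █┃+     
─────────────┃ █ █ ███ ███ █ █████ █████████ █┃     .
 3 4 5 6 7 8 ┃ █ █ █ █     █     █ █       █ █┃      
·   ·        ┃ ███ █ ███████████ █ █ █████ █ █┃      
    │        ┃   █ █   █     █   █   █     █ █┃      
    · ─ ·    ┃██ █ █ █ █████ █ ███████ █████ █┃      
             ┃ █   █ █       █ █   █       █ █┃      
            R┃ █████ ███████ █ █ █ █ ███████ █┃      
             ┗━━━━━━━━━━━━━━━━━━━━━━━━━━━━━━━━┃      
            C     ┃                           ┃      
                  ┃                           ┃      
        · ─ ·     ┃                           ┃      
                  ┃                           ┃      
        C ─ ·     ┃                           ┗━━━━━━
━━━━━━━━━━━━━━━━━━┛                                  


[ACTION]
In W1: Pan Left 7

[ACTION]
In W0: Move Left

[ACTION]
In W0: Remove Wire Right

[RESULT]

             ┏━━━━━━━━━━━━━━━━━━━━━━━━━━━━━━━━┏━━━━━━
             ┃ ImageViewer                    ┃ Drawi
━━━━━━━━━━━━━┠────────────────────────────────┠──────
Board        ┃ █       █     █               █┃+     
─────────────┃ █ █ ███ ███ █ █████ █████████ █┃     .
 3 4 5 6 7 8 ┃ █ █ █ █     █     █ █       █ █┃      
    ·        ┃ ███ █ ███████████ █ █ █████ █ █┃      
    │        ┃   █ █   █     █   █   █     █ █┃      
    · ─ ·    ┃██ █ █ █ █████ █ ███████ █████ █┃      
             ┃ █   █ █       █ █   █       █ █┃      
            R┃ █████ ███████ █ █ █ █ ███████ █┃      
             ┗━━━━━━━━━━━━━━━━━━━━━━━━━━━━━━━━┃      
            C     ┃                           ┃      
                  ┃                           ┃      
        · ─ ·     ┃                           ┃      
                  ┃                           ┃      
        C ─ ·     ┃                           ┗━━━━━━
━━━━━━━━━━━━━━━━━━┛                                  


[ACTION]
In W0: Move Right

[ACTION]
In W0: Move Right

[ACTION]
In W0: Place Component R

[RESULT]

             ┏━━━━━━━━━━━━━━━━━━━━━━━━━━━━━━━━┏━━━━━━
             ┃ ImageViewer                    ┃ Drawi
━━━━━━━━━━━━━┠────────────────────────────────┠──────
Board        ┃ █       █     █               █┃+     
─────────────┃ █ █ ███ ███ █ █████ █████████ █┃     .
 3 4 5 6 7 8 ┃ █ █ █ █     █     █ █       █ █┃      
   [R]       ┃ ███ █ ███████████ █ █ █████ █ █┃      
    │        ┃   █ █   █     █   █   █     █ █┃      
    · ─ ·    ┃██ █ █ █ █████ █ ███████ █████ █┃      
             ┃ █   █ █       █ █   █       █ █┃      
            R┃ █████ ███████ █ █ █ █ ███████ █┃      
             ┗━━━━━━━━━━━━━━━━━━━━━━━━━━━━━━━━┃      
            C     ┃                           ┃      
                  ┃                           ┃      
        · ─ ·     ┃                           ┃      
                  ┃                           ┃      
        C ─ ·     ┃                           ┗━━━━━━
━━━━━━━━━━━━━━━━━━┛                                  


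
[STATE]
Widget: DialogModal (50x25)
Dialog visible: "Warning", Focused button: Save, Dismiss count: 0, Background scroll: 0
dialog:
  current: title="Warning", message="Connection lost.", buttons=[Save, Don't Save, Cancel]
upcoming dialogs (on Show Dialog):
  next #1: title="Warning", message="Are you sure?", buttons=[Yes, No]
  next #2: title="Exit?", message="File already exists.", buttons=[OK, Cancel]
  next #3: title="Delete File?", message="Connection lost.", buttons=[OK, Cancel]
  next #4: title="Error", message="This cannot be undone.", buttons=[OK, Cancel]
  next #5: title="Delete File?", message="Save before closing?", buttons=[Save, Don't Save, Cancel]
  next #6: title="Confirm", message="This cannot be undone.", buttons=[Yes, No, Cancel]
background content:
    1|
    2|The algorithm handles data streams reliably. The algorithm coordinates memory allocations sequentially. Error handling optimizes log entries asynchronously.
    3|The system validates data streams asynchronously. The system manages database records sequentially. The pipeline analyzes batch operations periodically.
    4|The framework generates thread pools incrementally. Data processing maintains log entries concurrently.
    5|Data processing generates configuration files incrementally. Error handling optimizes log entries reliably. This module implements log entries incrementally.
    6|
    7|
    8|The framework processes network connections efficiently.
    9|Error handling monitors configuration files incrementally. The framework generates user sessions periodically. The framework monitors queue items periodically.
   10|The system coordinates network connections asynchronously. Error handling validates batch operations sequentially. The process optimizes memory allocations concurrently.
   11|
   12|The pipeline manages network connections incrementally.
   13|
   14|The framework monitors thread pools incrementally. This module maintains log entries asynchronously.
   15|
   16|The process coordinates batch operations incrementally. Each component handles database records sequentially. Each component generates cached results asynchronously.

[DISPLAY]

                                                  
The algorithm handles data streams reliably. The a
The system validates data streams asynchronously. 
The framework generates thread pools incrementally
Data processing generates configuration files incr
                                                  
                                                  
The framework processes network connections effici
Error handling monitors configuration files increm
The system coordinates network connections asynchr
         ┌──────────────────────────────┐         
The pipel│           Warning            │increment
         │       Connection lost.       │         
The frame│ [Save]  Don't Save   Cancel  │mentally.
         └──────────────────────────────┘         
The process coordinates batch operations increment
                                                  
                                                  
                                                  
                                                  
                                                  
                                                  
                                                  
                                                  
                                                  


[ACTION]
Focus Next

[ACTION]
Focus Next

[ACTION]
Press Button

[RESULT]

                                                  
The algorithm handles data streams reliably. The a
The system validates data streams asynchronously. 
The framework generates thread pools incrementally
Data processing generates configuration files incr
                                                  
                                                  
The framework processes network connections effici
Error handling monitors configuration files increm
The system coordinates network connections asynchr
                                                  
The pipeline manages network connections increment
                                                  
The framework monitors thread pools incrementally.
                                                  
The process coordinates batch operations increment
                                                  
                                                  
                                                  
                                                  
                                                  
                                                  
                                                  
                                                  
                                                  
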